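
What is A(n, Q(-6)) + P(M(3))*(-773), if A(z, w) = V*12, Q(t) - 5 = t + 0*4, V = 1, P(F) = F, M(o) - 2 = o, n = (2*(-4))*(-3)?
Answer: -3853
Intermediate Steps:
n = 24 (n = -8*(-3) = 24)
M(o) = 2 + o
Q(t) = 5 + t (Q(t) = 5 + (t + 0*4) = 5 + (t + 0) = 5 + t)
A(z, w) = 12 (A(z, w) = 1*12 = 12)
A(n, Q(-6)) + P(M(3))*(-773) = 12 + (2 + 3)*(-773) = 12 + 5*(-773) = 12 - 3865 = -3853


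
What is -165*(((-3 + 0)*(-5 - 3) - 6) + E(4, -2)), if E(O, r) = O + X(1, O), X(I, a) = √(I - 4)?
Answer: -3630 - 165*I*√3 ≈ -3630.0 - 285.79*I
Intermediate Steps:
X(I, a) = √(-4 + I)
E(O, r) = O + I*√3 (E(O, r) = O + √(-4 + 1) = O + √(-3) = O + I*√3)
-165*(((-3 + 0)*(-5 - 3) - 6) + E(4, -2)) = -165*(((-3 + 0)*(-5 - 3) - 6) + (4 + I*√3)) = -165*((-3*(-8) - 6) + (4 + I*√3)) = -165*((24 - 6) + (4 + I*√3)) = -165*(18 + (4 + I*√3)) = -165*(22 + I*√3) = -3630 - 165*I*√3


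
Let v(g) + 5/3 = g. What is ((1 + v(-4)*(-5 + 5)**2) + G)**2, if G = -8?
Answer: 49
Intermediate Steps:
v(g) = -5/3 + g
((1 + v(-4)*(-5 + 5)**2) + G)**2 = ((1 + (-5/3 - 4)*(-5 + 5)**2) - 8)**2 = ((1 - 17/3*0**2) - 8)**2 = ((1 - 17/3*0) - 8)**2 = ((1 + 0) - 8)**2 = (1 - 8)**2 = (-7)**2 = 49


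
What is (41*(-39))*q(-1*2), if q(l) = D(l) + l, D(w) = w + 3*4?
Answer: -12792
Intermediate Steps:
D(w) = 12 + w (D(w) = w + 12 = 12 + w)
q(l) = 12 + 2*l (q(l) = (12 + l) + l = 12 + 2*l)
(41*(-39))*q(-1*2) = (41*(-39))*(12 + 2*(-1*2)) = -1599*(12 + 2*(-2)) = -1599*(12 - 4) = -1599*8 = -12792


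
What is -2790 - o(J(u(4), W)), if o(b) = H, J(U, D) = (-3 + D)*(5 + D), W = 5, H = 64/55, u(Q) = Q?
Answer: -153514/55 ≈ -2791.2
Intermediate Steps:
H = 64/55 (H = 64*(1/55) = 64/55 ≈ 1.1636)
o(b) = 64/55
-2790 - o(J(u(4), W)) = -2790 - 1*64/55 = -2790 - 64/55 = -153514/55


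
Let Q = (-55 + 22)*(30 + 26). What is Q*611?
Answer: -1129128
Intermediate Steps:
Q = -1848 (Q = -33*56 = -1848)
Q*611 = -1848*611 = -1129128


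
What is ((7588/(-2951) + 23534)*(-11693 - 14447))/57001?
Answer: -259313452920/24029993 ≈ -10791.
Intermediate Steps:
((7588/(-2951) + 23534)*(-11693 - 14447))/57001 = ((7588*(-1/2951) + 23534)*(-26140))*(1/57001) = ((-7588/2951 + 23534)*(-26140))*(1/57001) = ((69441246/2951)*(-26140))*(1/57001) = -1815194170440/2951*1/57001 = -259313452920/24029993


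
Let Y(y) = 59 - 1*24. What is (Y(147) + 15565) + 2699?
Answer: 18299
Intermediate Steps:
Y(y) = 35 (Y(y) = 59 - 24 = 35)
(Y(147) + 15565) + 2699 = (35 + 15565) + 2699 = 15600 + 2699 = 18299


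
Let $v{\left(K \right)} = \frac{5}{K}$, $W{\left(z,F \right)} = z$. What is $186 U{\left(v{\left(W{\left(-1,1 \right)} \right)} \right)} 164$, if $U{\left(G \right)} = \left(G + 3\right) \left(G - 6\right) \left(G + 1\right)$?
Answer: $-2684352$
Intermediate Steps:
$U{\left(G \right)} = \left(1 + G\right) \left(-6 + G\right) \left(3 + G\right)$ ($U{\left(G \right)} = \left(3 + G\right) \left(-6 + G\right) \left(1 + G\right) = \left(-6 + G\right) \left(3 + G\right) \left(1 + G\right) = \left(1 + G\right) \left(-6 + G\right) \left(3 + G\right)$)
$186 U{\left(v{\left(W{\left(-1,1 \right)} \right)} \right)} 164 = 186 \left(-18 + \left(\frac{5}{-1}\right)^{3} - 21 \frac{5}{-1} - 2 \left(\frac{5}{-1}\right)^{2}\right) 164 = 186 \left(-18 + \left(5 \left(-1\right)\right)^{3} - 21 \cdot 5 \left(-1\right) - 2 \left(5 \left(-1\right)\right)^{2}\right) 164 = 186 \left(-18 + \left(-5\right)^{3} - -105 - 2 \left(-5\right)^{2}\right) 164 = 186 \left(-18 - 125 + 105 - 50\right) 164 = 186 \left(-88\right) 164 = \left(-16368\right) 164 = -2684352$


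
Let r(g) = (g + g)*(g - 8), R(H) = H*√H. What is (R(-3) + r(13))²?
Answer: 16873 - 780*I*√3 ≈ 16873.0 - 1351.0*I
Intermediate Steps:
R(H) = H^(3/2)
r(g) = 2*g*(-8 + g) (r(g) = (2*g)*(-8 + g) = 2*g*(-8 + g))
(R(-3) + r(13))² = ((-3)^(3/2) + 2*13*(-8 + 13))² = (-3*I*√3 + 2*13*5)² = (-3*I*√3 + 130)² = (130 - 3*I*√3)²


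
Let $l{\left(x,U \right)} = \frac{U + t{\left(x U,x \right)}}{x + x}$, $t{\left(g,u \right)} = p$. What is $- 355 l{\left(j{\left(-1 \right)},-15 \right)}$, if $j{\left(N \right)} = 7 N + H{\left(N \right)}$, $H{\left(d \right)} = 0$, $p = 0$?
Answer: $- \frac{5325}{14} \approx -380.36$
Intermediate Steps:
$t{\left(g,u \right)} = 0$
$j{\left(N \right)} = 7 N$ ($j{\left(N \right)} = 7 N + 0 = 7 N$)
$l{\left(x,U \right)} = \frac{U}{2 x}$ ($l{\left(x,U \right)} = \frac{U + 0}{x + x} = \frac{U}{2 x}$)
$- 355 l{\left(j{\left(-1 \right)},-15 \right)} = - 355 \cdot \frac{1}{2} \left(-15\right) \frac{1}{7 \left(-1\right)} = - 355 \cdot \frac{1}{2} \left(-15\right) \frac{1}{-7} = - 355 \cdot \frac{1}{2} \left(-15\right) \left(- \frac{1}{7}\right) = - \frac{355 \cdot 15}{14} = \left(-1\right) \frac{5325}{14} = - \frac{5325}{14}$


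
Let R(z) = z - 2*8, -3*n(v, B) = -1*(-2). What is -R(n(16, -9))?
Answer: 50/3 ≈ 16.667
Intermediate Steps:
n(v, B) = -2/3 (n(v, B) = -(-1)*(-2)/3 = -1/3*2 = -2/3)
R(z) = -16 + z (R(z) = z - 16 = -16 + z)
-R(n(16, -9)) = -(-16 - 2/3) = -1*(-50/3) = 50/3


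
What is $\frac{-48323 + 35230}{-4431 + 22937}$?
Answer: $- \frac{13093}{18506} \approx -0.7075$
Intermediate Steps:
$\frac{-48323 + 35230}{-4431 + 22937} = - \frac{13093}{18506}$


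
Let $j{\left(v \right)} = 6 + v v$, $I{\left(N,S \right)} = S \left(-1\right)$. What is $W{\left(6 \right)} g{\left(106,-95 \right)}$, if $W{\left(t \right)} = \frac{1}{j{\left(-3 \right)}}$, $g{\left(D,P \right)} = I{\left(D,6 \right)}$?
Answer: $- \frac{2}{5} \approx -0.4$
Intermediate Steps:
$I{\left(N,S \right)} = - S$
$j{\left(v \right)} = 6 + v^{2}$
$g{\left(D,P \right)} = -6$ ($g{\left(D,P \right)} = \left(-1\right) 6 = -6$)
$W{\left(t \right)} = \frac{1}{15}$ ($W{\left(t \right)} = \frac{1}{6 + \left(-3\right)^{2}} = \frac{1}{6 + 9} = \frac{1}{15}$)
$W{\left(6 \right)} g{\left(106,-95 \right)} = \frac{1}{15} \left(-6\right) = - \frac{2}{5}$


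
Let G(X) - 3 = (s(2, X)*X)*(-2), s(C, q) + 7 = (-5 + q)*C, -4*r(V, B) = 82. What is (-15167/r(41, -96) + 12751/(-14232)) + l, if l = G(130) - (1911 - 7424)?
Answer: -33216445271/583512 ≈ -56925.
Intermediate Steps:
r(V, B) = -41/2 (r(V, B) = -¼*82 = -41/2)
s(C, q) = -7 + C*(-5 + q) (s(C, q) = -7 + (-5 + q)*C = -7 + C*(-5 + q))
G(X) = 3 - 2*X*(-17 + 2*X) (G(X) = 3 + ((-7 - 5*2 + 2*X)*X)*(-2) = 3 + ((-7 - 10 + 2*X)*X)*(-2) = 3 + ((-17 + 2*X)*X)*(-2) = 3 + (X*(-17 + 2*X))*(-2) = 3 - 2*X*(-17 + 2*X))
l = -57664 (l = (3 - 2*130*(-17 + 2*130)) - (1911 - 7424) = (3 - 2*130*(-17 + 260)) - 1*(-5513) = (3 - 2*130*243) + 5513 = (3 - 63180) + 5513 = -63177 + 5513 = -57664)
(-15167/r(41, -96) + 12751/(-14232)) + l = (-15167/(-41/2) + 12751/(-14232)) - 57664 = (-15167*(-2/41) + 12751*(-1/14232)) - 57664 = (30334/41 - 12751/14232) - 57664 = 431190697/583512 - 57664 = -33216445271/583512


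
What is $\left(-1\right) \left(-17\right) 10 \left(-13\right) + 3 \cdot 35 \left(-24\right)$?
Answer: $-4730$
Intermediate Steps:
$\left(-1\right) \left(-17\right) 10 \left(-13\right) + 3 \cdot 35 \left(-24\right) = 17 \cdot 10 \left(-13\right) + 105 \left(-24\right) = 170 \left(-13\right) - 2520 = -2210 - 2520 = -4730$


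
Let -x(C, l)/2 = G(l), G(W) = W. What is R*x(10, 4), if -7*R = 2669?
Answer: 21352/7 ≈ 3050.3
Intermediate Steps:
R = -2669/7 (R = -⅐*2669 = -2669/7 ≈ -381.29)
x(C, l) = -2*l
R*x(10, 4) = -(-5338)*4/7 = -2669/7*(-8) = 21352/7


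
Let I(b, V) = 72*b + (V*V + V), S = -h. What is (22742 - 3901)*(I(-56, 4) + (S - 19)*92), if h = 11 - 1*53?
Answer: -35722536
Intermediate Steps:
h = -42 (h = 11 - 53 = -42)
S = 42 (S = -1*(-42) = 42)
I(b, V) = V + V² + 72*b (I(b, V) = 72*b + (V² + V) = 72*b + (V + V²) = V + V² + 72*b)
(22742 - 3901)*(I(-56, 4) + (S - 19)*92) = (22742 - 3901)*((4 + 4² + 72*(-56)) + (42 - 19)*92) = 18841*((4 + 16 - 4032) + 23*92) = 18841*(-4012 + 2116) = 18841*(-1896) = -35722536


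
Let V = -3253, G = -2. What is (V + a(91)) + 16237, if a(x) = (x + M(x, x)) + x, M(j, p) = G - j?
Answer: 13073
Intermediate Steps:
M(j, p) = -2 - j
a(x) = -2 + x (a(x) = (x + (-2 - x)) + x = -2 + x)
(V + a(91)) + 16237 = (-3253 + (-2 + 91)) + 16237 = (-3253 + 89) + 16237 = -3164 + 16237 = 13073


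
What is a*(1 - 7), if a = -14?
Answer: 84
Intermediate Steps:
a*(1 - 7) = -14*(1 - 7) = -14*(-6) = 84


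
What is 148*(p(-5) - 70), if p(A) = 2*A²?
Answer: -2960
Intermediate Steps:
148*(p(-5) - 70) = 148*(2*(-5)² - 70) = 148*(2*25 - 70) = 148*(50 - 70) = 148*(-20) = -2960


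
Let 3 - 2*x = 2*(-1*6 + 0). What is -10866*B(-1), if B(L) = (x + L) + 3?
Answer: -103227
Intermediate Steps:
x = 15/2 (x = 3/2 - (-1*6 + 0) = 3/2 - (-6 + 0) = 3/2 - (-6) = 3/2 - 1/2*(-12) = 3/2 + 6 = 15/2 ≈ 7.5000)
B(L) = 21/2 + L (B(L) = (15/2 + L) + 3 = 21/2 + L)
-10866*B(-1) = -10866*(21/2 - 1) = -10866*19/2 = -103227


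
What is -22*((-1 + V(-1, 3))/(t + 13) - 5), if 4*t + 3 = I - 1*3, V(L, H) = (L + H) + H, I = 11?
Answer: 5918/57 ≈ 103.82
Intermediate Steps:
V(L, H) = L + 2*H (V(L, H) = (H + L) + H = L + 2*H)
t = 5/4 (t = -¾ + (11 - 1*3)/4 = -¾ + (11 - 3)/4 = -¾ + (¼)*8 = -¾ + 2 = 5/4 ≈ 1.2500)
-22*((-1 + V(-1, 3))/(t + 13) - 5) = -22*((-1 + (-1 + 2*3))/(5/4 + 13) - 5) = -22*((-1 + (-1 + 6))/(57/4) - 5) = -22*((-1 + 5)*(4/57) - 5) = -22*(4*(4/57) - 5) = -22*(16/57 - 5) = -22*(-269/57) = 5918/57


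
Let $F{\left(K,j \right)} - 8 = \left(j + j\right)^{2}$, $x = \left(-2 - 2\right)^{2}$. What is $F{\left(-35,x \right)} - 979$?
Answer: $53$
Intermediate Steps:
$x = 16$ ($x = \left(-4\right)^{2} = 16$)
$F{\left(K,j \right)} = 8 + 4 j^{2}$ ($F{\left(K,j \right)} = 8 + \left(j + j\right)^{2} = 8 + \left(2 j\right)^{2} = 8 + 4 j^{2}$)
$F{\left(-35,x \right)} - 979 = \left(8 + 4 \cdot 16^{2}\right) - 979 = \left(8 + 4 \cdot 256\right) - 979 = \left(8 + 1024\right) - 979 = 1032 - 979 = 53$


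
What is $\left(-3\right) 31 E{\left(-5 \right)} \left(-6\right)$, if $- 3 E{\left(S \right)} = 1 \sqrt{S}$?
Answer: $- 186 i \sqrt{5} \approx - 415.91 i$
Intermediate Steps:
$E{\left(S \right)} = - \frac{\sqrt{S}}{3}$ ($E{\left(S \right)} = - \frac{1 \sqrt{S}}{3} = - \frac{\sqrt{S}}{3}$)
$\left(-3\right) 31 E{\left(-5 \right)} \left(-6\right) = \left(-3\right) 31 - \frac{\sqrt{-5}}{3} \left(-6\right) = - 93 - \frac{i \sqrt{5}}{3} \left(-6\right) = - 93 \cdot 2 i \sqrt{5} = - 186 i \sqrt{5}$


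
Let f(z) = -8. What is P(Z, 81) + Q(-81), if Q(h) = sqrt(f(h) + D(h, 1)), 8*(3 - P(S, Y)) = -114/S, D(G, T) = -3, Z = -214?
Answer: 2511/856 + I*sqrt(11) ≈ 2.9334 + 3.3166*I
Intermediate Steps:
P(S, Y) = 3 + 57/(4*S) (P(S, Y) = 3 - (-57)/(4*S) = 3 + 57/(4*S))
Q(h) = I*sqrt(11) (Q(h) = sqrt(-8 - 3) = sqrt(-11) = I*sqrt(11))
P(Z, 81) + Q(-81) = (3 + (57/4)/(-214)) + I*sqrt(11) = (3 + (57/4)*(-1/214)) + I*sqrt(11) = (3 - 57/856) + I*sqrt(11) = 2511/856 + I*sqrt(11)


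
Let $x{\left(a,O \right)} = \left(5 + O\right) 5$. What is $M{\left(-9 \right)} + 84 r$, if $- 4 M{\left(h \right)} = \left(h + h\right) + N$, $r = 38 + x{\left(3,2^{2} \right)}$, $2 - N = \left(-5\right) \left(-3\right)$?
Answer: $\frac{27919}{4} \approx 6979.8$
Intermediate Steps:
$x{\left(a,O \right)} = 25 + 5 O$
$N = -13$ ($N = 2 - \left(-5\right) \left(-3\right) = 2 - 15 = -13$)
$r = 83$ ($r = 38 + \left(25 + 5 \cdot 2^{2}\right) = 38 + \left(25 + 5 \cdot 4\right) = 38 + \left(25 + 20\right) = 38 + 45 = 83$)
$M{\left(h \right)} = \frac{13}{4} - \frac{h}{2}$ ($M{\left(h \right)} = - \frac{\left(h + h\right) - 13}{4} = - \frac{2 h - 13}{4} = - \frac{-13 + 2 h}{4} = \frac{13}{4} - \frac{h}{2}$)
$M{\left(-9 \right)} + 84 r = \left(\frac{13}{4} - - \frac{9}{2}\right) + 84 \cdot 83 = \left(\frac{13}{4} + \frac{9}{2}\right) + 6972 = \frac{31}{4} + 6972 = \frac{27919}{4}$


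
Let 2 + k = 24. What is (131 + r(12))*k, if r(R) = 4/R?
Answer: 8668/3 ≈ 2889.3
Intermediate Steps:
k = 22 (k = -2 + 24 = 22)
(131 + r(12))*k = (131 + 4/12)*22 = (131 + 4*(1/12))*22 = (131 + ⅓)*22 = (394/3)*22 = 8668/3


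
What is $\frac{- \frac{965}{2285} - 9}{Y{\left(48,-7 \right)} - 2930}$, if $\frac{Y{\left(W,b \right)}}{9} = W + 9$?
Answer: $\frac{4306}{1104569} \approx 0.0038984$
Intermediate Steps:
$Y{\left(W,b \right)} = 81 + 9 W$ ($Y{\left(W,b \right)} = 9 \left(W + 9\right) = 9 \left(9 + W\right) = 81 + 9 W$)
$\frac{- \frac{965}{2285} - 9}{Y{\left(48,-7 \right)} - 2930} = \frac{- \frac{965}{2285} - 9}{\left(81 + 9 \cdot 48\right) - 2930} = \frac{\left(-965\right) \frac{1}{2285} - 9}{\left(81 + 432\right) - 2930} = \frac{- \frac{193}{457} - 9}{513 - 2930} = - \frac{4306}{457 \left(-2417\right)} = \left(- \frac{4306}{457}\right) \left(- \frac{1}{2417}\right) = \frac{4306}{1104569}$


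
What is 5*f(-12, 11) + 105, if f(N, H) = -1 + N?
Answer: 40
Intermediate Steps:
5*f(-12, 11) + 105 = 5*(-1 - 12) + 105 = 5*(-13) + 105 = -65 + 105 = 40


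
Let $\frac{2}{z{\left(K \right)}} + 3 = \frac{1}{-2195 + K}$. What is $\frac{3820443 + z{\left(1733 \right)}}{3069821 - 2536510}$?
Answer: $\frac{5298953517}{739702357} \approx 7.1636$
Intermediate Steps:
$z{\left(K \right)} = \frac{2}{-3 + \frac{1}{-2195 + K}}$
$\frac{3820443 + z{\left(1733 \right)}}{3069821 - 2536510} = \frac{3820443 + \frac{2 \left(2195 - 1733\right)}{-6586 + 3 \cdot 1733}}{3069821 - 2536510} = \frac{3820443 + \frac{2 \left(2195 - 1733\right)}{-6586 + 5199}}{533311} = \left(3820443 + 2 \frac{1}{-1387} \cdot 462\right) \frac{1}{533311} = \left(3820443 + 2 \left(- \frac{1}{1387}\right) 462\right) \frac{1}{533311} = \left(3820443 - \frac{924}{1387}\right) \frac{1}{533311} = \frac{5298953517}{1387} \cdot \frac{1}{533311} = \frac{5298953517}{739702357}$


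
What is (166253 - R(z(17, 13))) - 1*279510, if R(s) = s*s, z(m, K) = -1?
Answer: -113258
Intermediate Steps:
R(s) = s²
(166253 - R(z(17, 13))) - 1*279510 = (166253 - 1*(-1)²) - 1*279510 = (166253 - 1*1) - 279510 = (166253 - 1) - 279510 = 166252 - 279510 = -113258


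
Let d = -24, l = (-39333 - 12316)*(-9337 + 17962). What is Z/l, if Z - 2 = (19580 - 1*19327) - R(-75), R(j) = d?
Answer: -93/148490875 ≈ -6.2630e-7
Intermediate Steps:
l = -445472625 (l = -51649*8625 = -445472625)
R(j) = -24
Z = 279 (Z = 2 + ((19580 - 1*19327) - 1*(-24)) = 2 + ((19580 - 19327) + 24) = 2 + (253 + 24) = 2 + 277 = 279)
Z/l = 279/(-445472625) = 279*(-1/445472625) = -93/148490875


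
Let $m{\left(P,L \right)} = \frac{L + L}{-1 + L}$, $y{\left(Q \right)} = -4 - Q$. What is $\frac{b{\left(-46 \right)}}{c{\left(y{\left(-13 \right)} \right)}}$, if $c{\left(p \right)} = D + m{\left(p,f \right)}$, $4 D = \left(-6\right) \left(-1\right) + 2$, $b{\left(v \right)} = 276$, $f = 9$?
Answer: $\frac{1104}{17} \approx 64.941$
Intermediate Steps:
$m{\left(P,L \right)} = \frac{2 L}{-1 + L}$
$D = 2$ ($D = \frac{\left(-6\right) \left(-1\right) + 2}{4} = \frac{6 + 2}{4} = \frac{1}{4} \cdot 8 = 2$)
$c{\left(p \right)} = \frac{17}{4}$ ($c{\left(p \right)} = 2 + 2 \cdot 9 \frac{1}{-1 + 9} = 2 + 2 \cdot 9 \cdot \frac{1}{8} = 2 + \frac{9}{4} = \frac{17}{4}$)
$\frac{b{\left(-46 \right)}}{c{\left(y{\left(-13 \right)} \right)}} = \frac{276}{\frac{17}{4}} = 276 \cdot \frac{4}{17} = \frac{1104}{17}$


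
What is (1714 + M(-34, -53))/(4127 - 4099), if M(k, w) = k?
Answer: 60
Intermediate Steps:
(1714 + M(-34, -53))/(4127 - 4099) = (1714 - 34)/(4127 - 4099) = 1680/28 = 1680*(1/28) = 60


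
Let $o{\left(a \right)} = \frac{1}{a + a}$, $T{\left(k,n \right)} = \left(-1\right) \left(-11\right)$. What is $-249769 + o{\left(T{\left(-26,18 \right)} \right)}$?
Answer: $- \frac{5494917}{22} \approx -2.4977 \cdot 10^{5}$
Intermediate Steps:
$T{\left(k,n \right)} = 11$
$o{\left(a \right)} = \frac{1}{2 a}$
$-249769 + o{\left(T{\left(-26,18 \right)} \right)} = -249769 + \frac{1}{2 \cdot 11} = -249769 + \frac{1}{2} \cdot \frac{1}{11} = -249769 + \frac{1}{22} = - \frac{5494917}{22}$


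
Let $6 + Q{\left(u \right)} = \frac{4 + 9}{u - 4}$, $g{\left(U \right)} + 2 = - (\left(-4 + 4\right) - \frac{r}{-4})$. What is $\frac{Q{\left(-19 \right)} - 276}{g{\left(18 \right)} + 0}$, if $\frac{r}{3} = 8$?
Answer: $\frac{6499}{184} \approx 35.321$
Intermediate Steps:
$r = 24$ ($r = 3 \cdot 8 = 24$)
$g{\left(U \right)} = -8$ ($g{\left(U \right)} = -2 - \left(\left(-4 + 4\right) - \frac{24}{-4}\right) = -2 - \left(0 - 24 \left(- \frac{1}{4}\right)\right) = -2 - \left(0 - -6\right) = -2 - \left(0 + 6\right) = -2 - 6 = -8$)
$Q{\left(u \right)} = -6 + \frac{13}{-4 + u}$ ($Q{\left(u \right)} = -6 + \frac{4 + 9}{u - 4} = -6 + \frac{13}{-4 + u}$)
$\frac{Q{\left(-19 \right)} - 276}{g{\left(18 \right)} + 0} = \frac{\frac{37 - -114}{-4 - 19} - 276}{-8 + 0} = \frac{\frac{37 + 114}{-23} - 276}{-8} = \left(\left(- \frac{1}{23}\right) 151 - 276\right) \left(- \frac{1}{8}\right) = \left(- \frac{151}{23} - 276\right) \left(- \frac{1}{8}\right) = \left(- \frac{6499}{23}\right) \left(- \frac{1}{8}\right) = \frac{6499}{184}$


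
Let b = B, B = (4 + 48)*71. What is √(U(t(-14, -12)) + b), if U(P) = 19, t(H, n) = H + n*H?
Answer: √3711 ≈ 60.918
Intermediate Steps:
t(H, n) = H + H*n
B = 3692 (B = 52*71 = 3692)
b = 3692
√(U(t(-14, -12)) + b) = √(19 + 3692) = √3711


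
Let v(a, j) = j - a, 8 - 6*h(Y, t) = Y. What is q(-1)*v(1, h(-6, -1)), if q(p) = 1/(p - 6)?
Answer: -4/21 ≈ -0.19048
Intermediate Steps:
h(Y, t) = 4/3 - Y/6
q(p) = 1/(-6 + p)
q(-1)*v(1, h(-6, -1)) = ((4/3 - ⅙*(-6)) - 1*1)/(-6 - 1) = ((4/3 + 1) - 1)/(-7) = -(7/3 - 1)/7 = -⅐*4/3 = -4/21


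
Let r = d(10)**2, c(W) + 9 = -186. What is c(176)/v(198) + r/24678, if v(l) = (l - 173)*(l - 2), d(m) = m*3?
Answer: -4469/1343580 ≈ -0.0033262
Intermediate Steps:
c(W) = -195 (c(W) = -9 - 186 = -195)
d(m) = 3*m
v(l) = (-173 + l)*(-2 + l)
r = 900 (r = (3*10)**2 = 30**2 = 900)
c(176)/v(198) + r/24678 = -195/(346 + 198**2 - 175*198) + 900/24678 = -195/(346 + 39204 - 34650) + 900*(1/24678) = -195/4900 + 50/1371 = -195*1/4900 + 50/1371 = -39/980 + 50/1371 = -4469/1343580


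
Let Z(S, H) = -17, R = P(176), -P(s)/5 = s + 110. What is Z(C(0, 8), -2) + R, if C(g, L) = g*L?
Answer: -1447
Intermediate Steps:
C(g, L) = L*g
P(s) = -550 - 5*s (P(s) = -5*(s + 110) = -5*(110 + s) = -550 - 5*s)
R = -1430 (R = -550 - 5*176 = -550 - 880 = -1430)
Z(C(0, 8), -2) + R = -17 - 1430 = -1447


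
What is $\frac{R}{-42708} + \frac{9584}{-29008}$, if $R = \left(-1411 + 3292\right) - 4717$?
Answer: $- \frac{5110106}{19357401} \approx -0.26399$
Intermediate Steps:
$R = -2836$ ($R = 1881 - 4717 = -2836$)
$\frac{R}{-42708} + \frac{9584}{-29008} = - \frac{2836}{-42708} + \frac{9584}{-29008} = \left(-2836\right) \left(- \frac{1}{42708}\right) + 9584 \left(- \frac{1}{29008}\right) = \frac{709}{10677} - \frac{599}{1813} = - \frac{5110106}{19357401}$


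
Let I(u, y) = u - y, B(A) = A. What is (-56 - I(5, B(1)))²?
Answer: 3600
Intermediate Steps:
(-56 - I(5, B(1)))² = (-56 - (5 - 1*1))² = (-56 - (5 - 1))² = (-56 - 1*4)² = (-56 - 4)² = (-60)² = 3600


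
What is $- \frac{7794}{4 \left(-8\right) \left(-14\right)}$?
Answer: $- \frac{3897}{224} \approx -17.397$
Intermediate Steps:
$- \frac{7794}{4 \left(-8\right) \left(-14\right)} = - \frac{7794}{\left(-32\right) \left(-14\right)} = - \frac{7794}{448} = \left(-7794\right) \frac{1}{448} = - \frac{3897}{224}$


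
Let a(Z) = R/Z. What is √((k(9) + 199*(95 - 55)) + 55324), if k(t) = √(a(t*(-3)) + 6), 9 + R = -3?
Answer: √(569556 + 3*√58)/3 ≈ 251.57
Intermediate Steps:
R = -12 (R = -9 - 3 = -12)
a(Z) = -12/Z
k(t) = √(6 + 4/t) (k(t) = √(-12*(-1/(3*t)) + 6) = √(-(-4)/t + 6) = √(4/t + 6) = √(6 + 4/t))
√((k(9) + 199*(95 - 55)) + 55324) = √((√(6 + 4/9) + 199*(95 - 55)) + 55324) = √((√(6 + 4*(⅑)) + 199*40) + 55324) = √((√(6 + 4/9) + 7960) + 55324) = √((√(58/9) + 7960) + 55324) = √((√58/3 + 7960) + 55324) = √((7960 + √58/3) + 55324) = √(63284 + √58/3)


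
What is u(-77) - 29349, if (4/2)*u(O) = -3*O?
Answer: -58467/2 ≈ -29234.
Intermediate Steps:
u(O) = -3*O/2 (u(O) = (-3*O)/2 = -3*O/2)
u(-77) - 29349 = -3/2*(-77) - 29349 = 231/2 - 29349 = -58467/2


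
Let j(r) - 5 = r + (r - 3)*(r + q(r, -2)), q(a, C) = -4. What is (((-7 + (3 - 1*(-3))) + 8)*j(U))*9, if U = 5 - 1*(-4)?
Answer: 2772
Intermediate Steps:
U = 9 (U = 5 + 4 = 9)
j(r) = 5 + r + (-4 + r)*(-3 + r) (j(r) = 5 + (r + (r - 3)*(r - 4)) = 5 + (r + (-3 + r)*(-4 + r)) = 5 + (r + (-4 + r)*(-3 + r)) = 5 + r + (-4 + r)*(-3 + r))
(((-7 + (3 - 1*(-3))) + 8)*j(U))*9 = (((-7 + (3 - 1*(-3))) + 8)*(17 + 9**2 - 6*9))*9 = (((-7 + (3 + 3)) + 8)*(17 + 81 - 54))*9 = (((-7 + 6) + 8)*44)*9 = ((-1 + 8)*44)*9 = (7*44)*9 = 308*9 = 2772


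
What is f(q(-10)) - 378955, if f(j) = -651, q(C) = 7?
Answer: -379606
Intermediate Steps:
f(q(-10)) - 378955 = -651 - 378955 = -379606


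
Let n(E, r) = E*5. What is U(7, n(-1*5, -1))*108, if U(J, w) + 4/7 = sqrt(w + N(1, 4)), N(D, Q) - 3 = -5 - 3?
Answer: -432/7 + 108*I*sqrt(30) ≈ -61.714 + 591.54*I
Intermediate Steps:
N(D, Q) = -5 (N(D, Q) = 3 + (-5 - 3) = 3 - 8 = -5)
n(E, r) = 5*E
U(J, w) = -4/7 + sqrt(-5 + w) (U(J, w) = -4/7 + sqrt(w - 5) = -4/7 + sqrt(-5 + w))
U(7, n(-1*5, -1))*108 = (-4/7 + sqrt(-5 + 5*(-1*5)))*108 = (-4/7 + sqrt(-5 + 5*(-5)))*108 = (-4/7 + sqrt(-5 - 25))*108 = (-4/7 + sqrt(-30))*108 = (-4/7 + I*sqrt(30))*108 = -432/7 + 108*I*sqrt(30)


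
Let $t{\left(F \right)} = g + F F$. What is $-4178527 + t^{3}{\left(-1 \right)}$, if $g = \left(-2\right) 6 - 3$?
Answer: $-4181271$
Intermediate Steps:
$g = -15$ ($g = -12 - 3 = -15$)
$t{\left(F \right)} = -15 + F^{2}$ ($t{\left(F \right)} = -15 + F F = -15 + F^{2}$)
$-4178527 + t^{3}{\left(-1 \right)} = -4178527 + \left(-15 + \left(-1\right)^{2}\right)^{3} = -4178527 + \left(-15 + 1\right)^{3} = -4178527 + \left(-14\right)^{3} = -4178527 - 2744 = -4181271$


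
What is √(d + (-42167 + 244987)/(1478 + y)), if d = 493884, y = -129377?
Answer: 4*√6233799914299/14211 ≈ 702.77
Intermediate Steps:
√(d + (-42167 + 244987)/(1478 + y)) = √(493884 + (-42167 + 244987)/(1478 - 129377)) = √(493884 + 202820/(-127899)) = √(493884 + 202820*(-1/127899)) = √(493884 - 202820/127899) = √(63167066896/127899) = 4*√6233799914299/14211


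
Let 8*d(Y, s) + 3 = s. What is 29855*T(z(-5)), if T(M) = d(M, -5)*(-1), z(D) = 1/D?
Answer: 29855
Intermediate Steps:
d(Y, s) = -3/8 + s/8
T(M) = 1 (T(M) = (-3/8 + (⅛)*(-5))*(-1) = (-3/8 - 5/8)*(-1) = -1*(-1) = 1)
29855*T(z(-5)) = 29855*1 = 29855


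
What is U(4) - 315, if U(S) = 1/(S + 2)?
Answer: -1889/6 ≈ -314.83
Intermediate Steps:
U(S) = 1/(2 + S)
U(4) - 315 = 1/(2 + 4) - 315 = 1/6 - 315 = -1889/6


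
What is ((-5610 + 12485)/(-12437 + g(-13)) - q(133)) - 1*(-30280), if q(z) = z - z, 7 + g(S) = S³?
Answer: 40302055/1331 ≈ 30280.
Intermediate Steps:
g(S) = -7 + S³
q(z) = 0
((-5610 + 12485)/(-12437 + g(-13)) - q(133)) - 1*(-30280) = ((-5610 + 12485)/(-12437 + (-7 + (-13)³)) - 1*0) - 1*(-30280) = (6875/(-12437 + (-7 - 2197)) + 0) + 30280 = (6875/(-12437 - 2204) + 0) + 30280 = (6875/(-14641) + 0) + 30280 = (6875*(-1/14641) + 0) + 30280 = (-625/1331 + 0) + 30280 = -625/1331 + 30280 = 40302055/1331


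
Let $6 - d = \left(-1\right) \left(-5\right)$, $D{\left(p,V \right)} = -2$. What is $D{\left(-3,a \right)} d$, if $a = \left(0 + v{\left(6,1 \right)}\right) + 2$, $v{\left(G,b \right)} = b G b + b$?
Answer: $-2$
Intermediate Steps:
$v{\left(G,b \right)} = b + G b^{2}$ ($v{\left(G,b \right)} = G b b + b = G b^{2} + b = b + G b^{2}$)
$a = 9$ ($a = \left(0 + 1 \left(1 + 6 \cdot 1\right)\right) + 2 = \left(0 + 1 \left(1 + 6\right)\right) + 2 = \left(0 + 1 \cdot 7\right) + 2 = \left(0 + 7\right) + 2 = 7 + 2 = 9$)
$d = 1$ ($d = 6 - \left(-1\right) \left(-5\right) = 6 - 5 = 1$)
$D{\left(-3,a \right)} d = \left(-2\right) 1 = -2$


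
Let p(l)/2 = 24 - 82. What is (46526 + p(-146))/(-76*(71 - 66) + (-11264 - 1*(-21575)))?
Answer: 46410/9931 ≈ 4.6732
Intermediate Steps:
p(l) = -116 (p(l) = 2*(24 - 82) = 2*(-58) = -116)
(46526 + p(-146))/(-76*(71 - 66) + (-11264 - 1*(-21575))) = (46526 - 116)/(-76*(71 - 66) + (-11264 - 1*(-21575))) = 46410/(-76*5 + (-11264 + 21575)) = 46410/(-380 + 10311) = 46410/9931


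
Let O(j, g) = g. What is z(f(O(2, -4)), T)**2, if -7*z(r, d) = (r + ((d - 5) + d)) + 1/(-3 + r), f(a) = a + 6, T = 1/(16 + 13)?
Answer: 12996/41209 ≈ 0.31537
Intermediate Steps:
T = 1/29 ≈ 0.034483
f(a) = 6 + a
z(r, d) = 5/7 - 2*d/7 - r/7 - 1/(7*(-3 + r)) (z(r, d) = -((r + ((d - 5) + d)) + 1/(-3 + r))/7 = -((r + ((-5 + d) + d)) + 1/(-3 + r))/7 = -((r + (-5 + 2*d)) + 1/(-3 + r))/7 = -((-5 + r + 2*d) + 1/(-3 + r))/7 = -(-5 + r + 1/(-3 + r) + 2*d)/7 = 5/7 - 2*d/7 - r/7 - 1/(7*(-3 + r)))
z(f(O(2, -4)), T)**2 = ((-16 - (6 - 4)**2 + 6*(1/29) + 8*(6 - 4) - 2*1/29*(6 - 4))/(7*(-3 + (6 - 4))))**2 = ((-16 - 1*2**2 + 6/29 + 8*2 - 2*1/29*2)/(7*(-3 + 2)))**2 = ((1/7)*(-16 - 1*4 + 6/29 + 16 - 4/29)/(-1))**2 = ((1/7)*(-1)*(-16 - 4 + 6/29 + 16 - 4/29))**2 = ((1/7)*(-1)*(-114/29))**2 = (114/203)**2 = 12996/41209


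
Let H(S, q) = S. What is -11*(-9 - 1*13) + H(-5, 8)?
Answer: 237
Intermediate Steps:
-11*(-9 - 1*13) + H(-5, 8) = -11*(-9 - 1*13) - 5 = -11*(-9 - 13) - 5 = -11*(-22) - 5 = 242 - 5 = 237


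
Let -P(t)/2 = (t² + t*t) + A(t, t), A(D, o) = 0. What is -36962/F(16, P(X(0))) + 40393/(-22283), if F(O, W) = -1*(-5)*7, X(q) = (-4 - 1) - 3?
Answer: -825038001/779905 ≈ -1057.9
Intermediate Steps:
X(q) = -8 (X(q) = -5 - 3 = -8)
P(t) = -4*t² (P(t) = -2*((t² + t*t) + 0) = -2*((t² + t²) + 0) = -2*(2*t² + 0) = -4*t²)
F(O, W) = 35 (F(O, W) = 5*7 = 35)
-36962/F(16, P(X(0))) + 40393/(-22283) = -36962/35 + 40393/(-22283) = -36962*1/35 + 40393*(-1/22283) = -36962/35 - 40393/22283 = -825038001/779905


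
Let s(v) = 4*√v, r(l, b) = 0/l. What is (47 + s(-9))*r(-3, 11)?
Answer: 0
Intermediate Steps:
r(l, b) = 0
(47 + s(-9))*r(-3, 11) = (47 + 4*√(-9))*0 = (47 + 4*(3*I))*0 = (47 + 12*I)*0 = 0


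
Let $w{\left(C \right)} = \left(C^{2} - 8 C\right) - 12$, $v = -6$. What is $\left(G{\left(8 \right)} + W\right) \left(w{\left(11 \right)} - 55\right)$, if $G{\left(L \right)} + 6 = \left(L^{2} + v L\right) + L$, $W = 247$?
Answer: $-9010$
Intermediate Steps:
$w{\left(C \right)} = -12 + C^{2} - 8 C$
$G{\left(L \right)} = -6 + L^{2} - 5 L$ ($G{\left(L \right)} = -6 + \left(\left(L^{2} - 6 L\right) + L\right) = -6 + \left(L^{2} - 5 L\right) = -6 + L^{2} - 5 L$)
$\left(G{\left(8 \right)} + W\right) \left(w{\left(11 \right)} - 55\right) = \left(\left(-6 + 8^{2} - 40\right) + 247\right) \left(\left(-12 + 11^{2} - 88\right) - 55\right) = \left(\left(-6 + 64 - 40\right) + 247\right) \left(\left(-12 + 121 - 88\right) - 55\right) = \left(18 + 247\right) \left(21 - 55\right) = 265 \left(-34\right) = -9010$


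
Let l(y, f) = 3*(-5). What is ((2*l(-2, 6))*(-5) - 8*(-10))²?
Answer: 52900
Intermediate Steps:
l(y, f) = -15
((2*l(-2, 6))*(-5) - 8*(-10))² = ((2*(-15))*(-5) - 8*(-10))² = (-30*(-5) + 80)² = (150 + 80)² = 230² = 52900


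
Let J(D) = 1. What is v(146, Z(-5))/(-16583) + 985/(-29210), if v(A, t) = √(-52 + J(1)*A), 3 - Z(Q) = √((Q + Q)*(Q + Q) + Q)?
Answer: -197/5842 - √94/16583 ≈ -0.034306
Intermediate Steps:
Z(Q) = 3 - √(Q + 4*Q²) (Z(Q) = 3 - √((Q + Q)*(Q + Q) + Q) = 3 - √((2*Q)*(2*Q) + Q) = 3 - √(4*Q² + Q) = 3 - √(Q + 4*Q²))
v(A, t) = √(-52 + A) (v(A, t) = √(-52 + 1*A) = √(-52 + A))
v(146, Z(-5))/(-16583) + 985/(-29210) = √(-52 + 146)/(-16583) + 985/(-29210) = √94*(-1/16583) + 985*(-1/29210) = -√94/16583 - 197/5842 = -197/5842 - √94/16583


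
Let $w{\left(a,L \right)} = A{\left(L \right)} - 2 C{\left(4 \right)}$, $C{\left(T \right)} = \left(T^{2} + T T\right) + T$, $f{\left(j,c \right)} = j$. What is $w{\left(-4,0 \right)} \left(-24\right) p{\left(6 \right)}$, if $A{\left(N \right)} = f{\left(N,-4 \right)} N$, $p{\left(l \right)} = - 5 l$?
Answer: $-51840$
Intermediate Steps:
$A{\left(N \right)} = N^{2}$ ($A{\left(N \right)} = N N = N^{2}$)
$C{\left(T \right)} = T + 2 T^{2}$ ($C{\left(T \right)} = \left(T^{2} + T^{2}\right) + T = 2 T^{2} + T = T + 2 T^{2}$)
$w{\left(a,L \right)} = -72 + L^{2}$ ($w{\left(a,L \right)} = L^{2} - 2 \cdot 4 \left(1 + 2 \cdot 4\right) = L^{2} - 2 \cdot 4 \left(1 + 8\right) = L^{2} - 2 \cdot 4 \cdot 9 = L^{2} - 72 = -72 + L^{2}$)
$w{\left(-4,0 \right)} \left(-24\right) p{\left(6 \right)} = \left(-72 + 0^{2}\right) \left(-24\right) \left(\left(-5\right) 6\right) = \left(-72 + 0\right) \left(-24\right) \left(-30\right) = \left(-72\right) \left(-24\right) \left(-30\right) = 1728 \left(-30\right) = -51840$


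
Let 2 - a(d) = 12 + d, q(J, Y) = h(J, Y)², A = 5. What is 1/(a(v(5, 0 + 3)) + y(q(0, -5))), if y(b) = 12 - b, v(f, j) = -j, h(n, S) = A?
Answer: -1/20 ≈ -0.050000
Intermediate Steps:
h(n, S) = 5
q(J, Y) = 25 (q(J, Y) = 5² = 25)
a(d) = -10 - d (a(d) = 2 - (12 + d) = 2 + (-12 - d) = -10 - d)
1/(a(v(5, 0 + 3)) + y(q(0, -5))) = 1/((-10 - (-1)*(0 + 3)) + (12 - 1*25)) = 1/((-10 - (-1)*3) + (12 - 25)) = 1/((-10 - 1*(-3)) - 13) = 1/((-10 + 3) - 13) = 1/(-7 - 13) = 1/(-20) = -1/20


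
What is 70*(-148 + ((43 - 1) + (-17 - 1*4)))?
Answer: -8890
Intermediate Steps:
70*(-148 + ((43 - 1) + (-17 - 1*4))) = 70*(-148 + (42 + (-17 - 4))) = 70*(-148 + (42 - 21)) = 70*(-148 + 21) = 70*(-127) = -8890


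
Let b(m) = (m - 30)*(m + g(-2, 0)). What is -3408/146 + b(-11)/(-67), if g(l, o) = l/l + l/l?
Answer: -141105/4891 ≈ -28.850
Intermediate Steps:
g(l, o) = 2 (g(l, o) = 1 + 1 = 2)
b(m) = (-30 + m)*(2 + m) (b(m) = (m - 30)*(m + 2) = (-30 + m)*(2 + m))
-3408/146 + b(-11)/(-67) = -3408/146 + (-60 + (-11)² - 28*(-11))/(-67) = -3408*1/146 + (-60 + 121 + 308)*(-1/67) = -1704/73 + 369*(-1/67) = -1704/73 - 369/67 = -141105/4891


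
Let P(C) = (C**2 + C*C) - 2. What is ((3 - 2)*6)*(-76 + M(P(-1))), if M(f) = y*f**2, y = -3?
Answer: -456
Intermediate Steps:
P(C) = -2 + 2*C**2 (P(C) = (C**2 + C**2) - 2 = 2*C**2 - 2 = -2 + 2*C**2)
M(f) = -3*f**2
((3 - 2)*6)*(-76 + M(P(-1))) = ((3 - 2)*6)*(-76 - 3*(-2 + 2*(-1)**2)**2) = (1*6)*(-76 - 3*(-2 + 2*1)**2) = 6*(-76 - 3*(-2 + 2)**2) = 6*(-76 - 3*0**2) = 6*(-76 - 3*0) = 6*(-76 + 0) = 6*(-76) = -456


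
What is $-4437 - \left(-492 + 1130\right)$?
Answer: $-5075$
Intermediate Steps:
$-4437 - \left(-492 + 1130\right) = -4437 - 638 = -5075$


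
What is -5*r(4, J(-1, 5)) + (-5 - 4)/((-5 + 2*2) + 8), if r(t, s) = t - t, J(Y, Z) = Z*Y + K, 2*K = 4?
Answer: -9/7 ≈ -1.2857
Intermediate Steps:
K = 2 (K = (½)*4 = 2)
J(Y, Z) = 2 + Y*Z (J(Y, Z) = Z*Y + 2 = Y*Z + 2 = 2 + Y*Z)
r(t, s) = 0
-5*r(4, J(-1, 5)) + (-5 - 4)/((-5 + 2*2) + 8) = -5*0 + (-5 - 4)/((-5 + 2*2) + 8) = 0 - 9/((-5 + 4) + 8) = 0 - 9/(-1 + 8) = 0 - 9/7 = -9/7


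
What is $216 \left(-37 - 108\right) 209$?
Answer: $-6545880$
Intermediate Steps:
$216 \left(-37 - 108\right) 209 = 216 \left(-145\right) 209 = \left(-31320\right) 209 = -6545880$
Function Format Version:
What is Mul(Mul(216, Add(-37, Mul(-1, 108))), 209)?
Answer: -6545880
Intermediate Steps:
Mul(Mul(216, Add(-37, Mul(-1, 108))), 209) = Mul(Mul(216, Add(-37, -108)), 209) = Mul(Mul(216, -145), 209) = Mul(-31320, 209) = -6545880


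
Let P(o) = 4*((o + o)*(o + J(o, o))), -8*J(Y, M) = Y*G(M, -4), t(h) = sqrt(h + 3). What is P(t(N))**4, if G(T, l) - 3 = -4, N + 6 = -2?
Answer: 4100625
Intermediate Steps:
N = -8 (N = -6 - 2 = -8)
t(h) = sqrt(3 + h)
G(T, l) = -1 (G(T, l) = 3 - 4 = -1)
J(Y, M) = Y/8 (J(Y, M) = -Y*(-1)/8 = -(-1)*Y/8 = Y/8)
P(o) = 9*o**2 (P(o) = 4*((o + o)*(o + o/8)) = 4*((2*o)*(9*o/8)) = 4*(9*o**2/4) = 9*o**2)
P(t(N))**4 = (9*(sqrt(3 - 8))**2)**4 = (9*(sqrt(-5))**2)**4 = (9*(I*sqrt(5))**2)**4 = (9*(-5))**4 = (-45)**4 = 4100625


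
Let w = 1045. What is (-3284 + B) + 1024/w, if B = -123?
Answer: -3559291/1045 ≈ -3406.0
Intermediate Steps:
(-3284 + B) + 1024/w = (-3284 - 123) + 1024/1045 = -3407 + 1024*(1/1045) = -3407 + 1024/1045 = -3559291/1045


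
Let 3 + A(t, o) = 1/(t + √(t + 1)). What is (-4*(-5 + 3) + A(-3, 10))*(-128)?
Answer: -6656/11 + 128*I*√2/11 ≈ -605.09 + 16.456*I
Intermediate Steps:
A(t, o) = -3 + 1/(t + √(1 + t)) (A(t, o) = -3 + 1/(t + √(t + 1)) = -3 + 1/(t + √(1 + t)))
(-4*(-5 + 3) + A(-3, 10))*(-128) = (-4*(-5 + 3) + (1 - 3*(-3) - 3*√(1 - 3))/(-3 + √(1 - 3)))*(-128) = (-4*(-2) + (1 + 9 - 3*I*√2)/(-3 + √(-2)))*(-128) = (8 + (1 + 9 - 3*I*√2)/(-3 + I*√2))*(-128) = (8 + (10 - 3*I*√2)/(-3 + I*√2))*(-128) = -1024 - 128*(10 - 3*I*√2)/(-3 + I*√2)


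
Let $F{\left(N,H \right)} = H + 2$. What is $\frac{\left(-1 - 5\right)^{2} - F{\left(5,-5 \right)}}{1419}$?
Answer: $\frac{13}{473} \approx 0.027484$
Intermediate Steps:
$F{\left(N,H \right)} = 2 + H$
$\frac{\left(-1 - 5\right)^{2} - F{\left(5,-5 \right)}}{1419} = \frac{\left(-1 - 5\right)^{2} - \left(2 - 5\right)}{1419} = \frac{\left(-6\right)^{2} - -3}{1419} = \frac{36 + 3}{1419} = \frac{1}{1419} \cdot 39 = \frac{13}{473}$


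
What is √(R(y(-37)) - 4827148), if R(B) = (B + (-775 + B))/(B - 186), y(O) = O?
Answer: I*√240049053565/223 ≈ 2197.1*I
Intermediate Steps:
R(B) = (-775 + 2*B)/(-186 + B)
√(R(y(-37)) - 4827148) = √((-775 + 2*(-37))/(-186 - 37) - 4827148) = √((-775 - 74)/(-223) - 4827148) = √(-1/223*(-849) - 4827148) = √(849/223 - 4827148) = √(-1076453155/223) = I*√240049053565/223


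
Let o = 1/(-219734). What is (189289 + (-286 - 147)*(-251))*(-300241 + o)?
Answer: -9829076604172470/109867 ≈ -8.9463e+10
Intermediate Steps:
o = -1/219734 ≈ -4.5510e-6
(189289 + (-286 - 147)*(-251))*(-300241 + o) = (189289 + (-286 - 147)*(-251))*(-300241 - 1/219734) = (189289 - 433*(-251))*(-65973155895/219734) = (189289 + 108683)*(-65973155895/219734) = 297972*(-65973155895/219734) = -9829076604172470/109867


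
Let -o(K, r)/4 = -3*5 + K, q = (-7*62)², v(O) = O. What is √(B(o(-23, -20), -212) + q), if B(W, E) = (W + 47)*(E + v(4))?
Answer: 2*√36741 ≈ 383.36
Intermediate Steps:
q = 188356 (q = (-434)² = 188356)
o(K, r) = 60 - 4*K (o(K, r) = -4*(-3*5 + K) = -4*(-15 + K) = 60 - 4*K)
B(W, E) = (4 + E)*(47 + W) (B(W, E) = (W + 47)*(E + 4) = (47 + W)*(4 + E) = (4 + E)*(47 + W))
√(B(o(-23, -20), -212) + q) = √((188 + 4*(60 - 4*(-23)) + 47*(-212) - 212*(60 - 4*(-23))) + 188356) = √((188 + 4*(60 + 92) - 9964 - 212*(60 + 92)) + 188356) = √((188 + 4*152 - 9964 - 212*152) + 188356) = √((188 + 608 - 9964 - 32224) + 188356) = √(-41392 + 188356) = √146964 = 2*√36741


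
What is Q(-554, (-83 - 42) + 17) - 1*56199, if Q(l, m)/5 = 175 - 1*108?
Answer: -55864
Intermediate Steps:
Q(l, m) = 335 (Q(l, m) = 5*(175 - 1*108) = 5*(175 - 108) = 5*67 = 335)
Q(-554, (-83 - 42) + 17) - 1*56199 = 335 - 1*56199 = 335 - 56199 = -55864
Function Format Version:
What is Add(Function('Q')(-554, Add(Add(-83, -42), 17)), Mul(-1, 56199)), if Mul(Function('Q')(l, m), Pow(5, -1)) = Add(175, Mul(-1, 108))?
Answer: -55864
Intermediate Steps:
Function('Q')(l, m) = 335 (Function('Q')(l, m) = Mul(5, Add(175, Mul(-1, 108))) = Mul(5, Add(175, -108)) = Mul(5, 67) = 335)
Add(Function('Q')(-554, Add(Add(-83, -42), 17)), Mul(-1, 56199)) = Add(335, Mul(-1, 56199)) = Add(335, -56199) = -55864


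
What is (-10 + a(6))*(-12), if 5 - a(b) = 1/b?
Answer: 62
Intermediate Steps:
a(b) = 5 - 1/b
(-10 + a(6))*(-12) = (-10 + (5 - 1/6))*(-12) = (-10 + 29/6)*(-12) = -31/6*(-12) = 62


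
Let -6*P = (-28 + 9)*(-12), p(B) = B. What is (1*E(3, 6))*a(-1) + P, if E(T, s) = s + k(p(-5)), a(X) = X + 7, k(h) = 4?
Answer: 22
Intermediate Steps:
a(X) = 7 + X
E(T, s) = 4 + s (E(T, s) = s + 4 = 4 + s)
P = -38 (P = -(-28 + 9)*(-12)/6 = -(-19)*(-12)/6 = -⅙*228 = -38)
(1*E(3, 6))*a(-1) + P = (1*(4 + 6))*(7 - 1) - 38 = (1*10)*6 - 38 = 10*6 - 38 = 60 - 38 = 22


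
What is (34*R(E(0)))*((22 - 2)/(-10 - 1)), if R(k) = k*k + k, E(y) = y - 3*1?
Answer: -4080/11 ≈ -370.91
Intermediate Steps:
E(y) = -3 + y (E(y) = y - 3 = -3 + y)
R(k) = k + k² (R(k) = k² + k = k + k²)
(34*R(E(0)))*((22 - 2)/(-10 - 1)) = (34*((-3 + 0)*(1 + (-3 + 0))))*((22 - 2)/(-10 - 1)) = (34*(-3*(1 - 3)))*(20/(-11)) = (34*(-3*(-2)))*(20*(-1/11)) = (34*6)*(-20/11) = 204*(-20/11) = -4080/11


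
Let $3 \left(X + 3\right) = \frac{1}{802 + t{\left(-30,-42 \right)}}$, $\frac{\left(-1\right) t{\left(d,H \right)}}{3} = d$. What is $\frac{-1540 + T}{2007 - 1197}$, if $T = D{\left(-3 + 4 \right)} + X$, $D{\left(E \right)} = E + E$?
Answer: $- \frac{824743}{433512} \approx -1.9025$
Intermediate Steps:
$t{\left(d,H \right)} = - 3 d$
$D{\left(E \right)} = 2 E$
$X = - \frac{8027}{2676}$ ($X = -3 + \frac{1}{3 \left(802 - -90\right)} = -3 + \frac{1}{3 \left(802 + 90\right)} = -3 + \frac{1}{3 \cdot 892} = -3 + \frac{1}{3} \cdot \frac{1}{892} = -3 + \frac{1}{2676} = - \frac{8027}{2676} \approx -2.9996$)
$T = - \frac{2675}{2676}$ ($T = 2 \left(-3 + 4\right) - \frac{8027}{2676} = 2 \cdot 1 - \frac{8027}{2676} = 2 - \frac{8027}{2676} = - \frac{2675}{2676} \approx -0.99963$)
$\frac{-1540 + T}{2007 - 1197} = \frac{-1540 - \frac{2675}{2676}}{2007 - 1197} = - \frac{4123715}{2676 \cdot 810} = \left(- \frac{4123715}{2676}\right) \frac{1}{810} = - \frac{824743}{433512}$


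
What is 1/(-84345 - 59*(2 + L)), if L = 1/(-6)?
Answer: -6/506719 ≈ -1.1841e-5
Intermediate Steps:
L = -⅙ ≈ -0.16667
1/(-84345 - 59*(2 + L)) = 1/(-84345 - 59*(2 - ⅙)) = 1/(-84345 - 59*11/6) = 1/(-84345 - 649/6) = 1/(-506719/6) = -6/506719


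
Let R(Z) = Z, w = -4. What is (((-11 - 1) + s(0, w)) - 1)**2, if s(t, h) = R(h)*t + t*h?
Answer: 169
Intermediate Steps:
s(t, h) = 2*h*t (s(t, h) = h*t + t*h = h*t + h*t = 2*h*t)
(((-11 - 1) + s(0, w)) - 1)**2 = (((-11 - 1) + 2*(-4)*0) - 1)**2 = ((-12 + 0) - 1)**2 = (-12 - 1)**2 = (-13)**2 = 169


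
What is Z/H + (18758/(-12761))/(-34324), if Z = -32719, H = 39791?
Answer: -7165227902969/8714399385062 ≈ -0.82223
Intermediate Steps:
Z/H + (18758/(-12761))/(-34324) = -32719/39791 + (18758/(-12761))/(-34324) = -32719*1/39791 + (18758*(-1/12761))*(-1/34324) = -32719/39791 - 18758/12761*(-1/34324) = -32719/39791 + 9379/219004282 = -7165227902969/8714399385062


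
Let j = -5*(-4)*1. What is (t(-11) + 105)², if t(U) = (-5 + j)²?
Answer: 108900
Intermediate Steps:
j = 20 (j = 20*1 = 20)
t(U) = 225 (t(U) = (-5 + 20)² = 15² = 225)
(t(-11) + 105)² = (225 + 105)² = 330² = 108900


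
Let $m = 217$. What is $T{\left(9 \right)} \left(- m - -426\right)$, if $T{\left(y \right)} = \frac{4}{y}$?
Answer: $\frac{836}{9} \approx 92.889$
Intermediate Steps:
$T{\left(9 \right)} \left(- m - -426\right) = \frac{4}{9} \left(\left(-1\right) 217 - -426\right) = 4 \cdot \frac{1}{9} \left(-217 + 426\right) = \frac{4}{9} \cdot 209 = \frac{836}{9}$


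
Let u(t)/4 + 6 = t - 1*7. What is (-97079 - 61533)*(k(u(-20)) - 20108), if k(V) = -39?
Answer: 3195555964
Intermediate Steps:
u(t) = -52 + 4*t (u(t) = -24 + 4*(t - 1*7) = -24 + 4*(t - 7) = -24 + 4*(-7 + t) = -24 + (-28 + 4*t) = -52 + 4*t)
(-97079 - 61533)*(k(u(-20)) - 20108) = (-97079 - 61533)*(-39 - 20108) = -158612*(-20147) = 3195555964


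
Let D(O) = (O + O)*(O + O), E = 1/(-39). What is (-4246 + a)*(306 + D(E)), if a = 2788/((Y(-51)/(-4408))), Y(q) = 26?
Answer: -961880909500/6591 ≈ -1.4594e+8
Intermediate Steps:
E = -1/39 ≈ -0.025641
D(O) = 4*O² (D(O) = (2*O)*(2*O) = 4*O²)
a = -6144752/13 (a = 2788/((26/(-4408))) = 2788/((26*(-1/4408))) = 2788/(-13/2204) = 2788*(-2204/13) = -6144752/13 ≈ -4.7267e+5)
(-4246 + a)*(306 + D(E)) = (-4246 - 6144752/13)*(306 + 4*(-1/39)²) = -6199950*(306 + 4*(1/1521))/13 = -6199950*(306 + 4/1521)/13 = -6199950/13*465430/1521 = -961880909500/6591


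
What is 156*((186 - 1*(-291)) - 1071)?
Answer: -92664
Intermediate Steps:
156*((186 - 1*(-291)) - 1071) = 156*((186 + 291) - 1071) = 156*(477 - 1071) = 156*(-594) = -92664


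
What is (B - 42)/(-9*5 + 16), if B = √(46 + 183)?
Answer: 42/29 - √229/29 ≈ 0.92646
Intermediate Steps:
B = √229 ≈ 15.133
(B - 42)/(-9*5 + 16) = (√229 - 42)/(-9*5 + 16) = (-42 + √229)/(-9*5 + 16) = (-42 + √229)/(-45 + 16) = (-42 + √229)/(-29) = (-42 + √229)*(-1/29) = 42/29 - √229/29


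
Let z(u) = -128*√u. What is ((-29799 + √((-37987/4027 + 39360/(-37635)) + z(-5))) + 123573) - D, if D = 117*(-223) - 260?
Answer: 120125 + √(-1069746227832633 - 13066959694086272*I*√5)/10103743 ≈ 1.2014e+5 - 12.184*I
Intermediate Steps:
D = -26351 (D = -26091 - 260 = -26351)
((-29799 + √((-37987/4027 + 39360/(-37635)) + z(-5))) + 123573) - D = ((-29799 + √((-37987/4027 + 39360/(-37635)) - 128*I*√5)) + 123573) - 1*(-26351) = ((-29799 + √((-37987*1/4027 + 39360*(-1/37635)) - 128*I*√5)) + 123573) + 26351 = ((-29799 + √((-37987/4027 - 2624/2509) - 128*I*√5)) + 123573) + 26351 = ((-29799 + √(-105876231/10103743 - 128*I*√5)) + 123573) + 26351 = (93774 + √(-105876231/10103743 - 128*I*√5)) + 26351 = 120125 + √(-105876231/10103743 - 128*I*√5)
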